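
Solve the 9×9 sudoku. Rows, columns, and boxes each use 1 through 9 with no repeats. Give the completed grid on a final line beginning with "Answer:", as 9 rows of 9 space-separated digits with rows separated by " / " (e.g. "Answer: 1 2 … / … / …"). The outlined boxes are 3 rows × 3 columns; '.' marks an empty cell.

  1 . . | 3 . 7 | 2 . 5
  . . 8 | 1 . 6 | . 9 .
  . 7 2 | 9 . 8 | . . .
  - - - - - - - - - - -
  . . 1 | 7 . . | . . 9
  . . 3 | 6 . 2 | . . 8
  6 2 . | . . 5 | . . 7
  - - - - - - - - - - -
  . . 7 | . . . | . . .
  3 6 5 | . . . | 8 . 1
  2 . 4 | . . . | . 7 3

Step 1. [r2c9∈{4}] r2c9 is down to just 4. So r2c9=4.
Step 2. [r1c5∈{4}] r1c5 has the single candidate 4, so r1c5=4.
Step 3. [r4c8∈{2,3,4,5,6}] row 4 places 2 nowhere but r4c8, so r4c8=2.
Step 4. [r8c8∈{4}] r8c8 has the single candidate 4. So r8c8=4.
Step 5. [r4c7∈{3,4,5,6}] r4c7 is the only open cell in row 4 admitting 6 ⇒ r4c7=6.
Step 6. [r2c1∈{5}] r2c1 has the single candidate 5. So r2c1=5.
Step 7. [r8c6∈{9}] nothing but 9 survives at r8c6. So r8c6=9.
Step 8. [r1c2∈{9}] r1c2 is down to just 9 ⇒ r1c2=9.
Step 9. [r9c6∈{1}] r9c6's peers cover all but 1, so r9c6=1.
Step 10. [r9c2∈{8}] only 8 remains possible at r9c2. So r9c2=8.
Step 11. [r9c4∈{5}] nothing but 5 survives at r9c4. So r9c4=5.
Step 12. [r8c4∈{2}] r8c4 is down to just 2. So r8c4=2.
Step 13. [r3c9∈{6}] r3c9 has the single candidate 6, so r3c9=6.
Step 14. [r7c8∈{5,6}] col 8 places 6 nowhere but r7c8 ⇒ r7c8=6.
Step 15. [r5c8∈{1,5}] r5c8 is the only open cell in col 8 admitting 5 ⇒ r5c8=5.
Step 16. [r5c2∈{4}] r5c2 is down to just 4. So r5c2=4.
Step 17. [r5c7∈{1}] r5c7's peers cover all but 1, so r5c7=1.
Step 18. [r6c8∈{3}] only 3 remains possible at r6c8, so r6c8=3.
Step 19. [r4c6∈{3,4}] row 4 places 4 nowhere but r4c6. So r4c6=4.
Step 20. [r6c4∈{8}] r6c4 has the single candidate 8 ⇒ r6c4=8.
Step 21. [r7c1∈{9}] r7c1 is down to just 9. So r7c1=9.
Step 22. [r2c2∈{3}] nothing but 3 survives at r2c2. So r2c2=3.
Step 23. [r6c3∈{9}] r6c3 is down to just 9 ⇒ r6c3=9.
Step 24. [r7c6∈{3}] nothing but 3 survives at r7c6 ⇒ r7c6=3.
Step 25. [r1c3∈{6}] r1c3's peers cover all but 6. So r1c3=6.
Step 26. [r4c2∈{5}] r4c2 has the single candidate 5. So r4c2=5.
Step 27. [r3c8∈{1}] r3c8's peers cover all but 1. So r3c8=1.
Step 28. [r5c1∈{7}] r5c1 is down to just 7, so r5c1=7.
Step 29. [r2c7∈{7}] nothing but 7 survives at r2c7, so r2c7=7.
Step 30. [r7c5∈{8}] r7c5's peers cover all but 8, so r7c5=8.
Step 31. [r3c5∈{5}] r3c5's peers cover all but 5, so r3c5=5.
Step 32. [r8c5∈{7}] r8c5 has the single candidate 7. So r8c5=7.
Step 33. [r9c7∈{9}] r9c7 is down to just 9 ⇒ r9c7=9.
Step 34. [r4c1∈{8}] r4c1 is down to just 8. So r4c1=8.
Step 35. [r3c7∈{3}] r3c7's peers cover all but 3 ⇒ r3c7=3.
Step 36. [r3c1∈{4}] r3c1 has the single candidate 4 ⇒ r3c1=4.
Step 37. [r7c2∈{1}] r7c2's peers cover all but 1 ⇒ r7c2=1.
Step 38. [r2c5∈{2}] r2c5 has the single candidate 2, so r2c5=2.
Step 39. [r7c9∈{2}] nothing but 2 survives at r7c9 ⇒ r7c9=2.
Step 40. [r5c5∈{9}] r5c5 has the single candidate 9. So r5c5=9.
Step 41. [r7c7∈{5}] nothing but 5 survives at r7c7, so r7c7=5.
Step 42. [r6c7∈{4}] r6c7 has the single candidate 4 ⇒ r6c7=4.
Step 43. [r4c5∈{3}] only 3 remains possible at r4c5, so r4c5=3.
Step 44. [r7c4∈{4}] nothing but 4 survives at r7c4. So r7c4=4.
Step 45. [r6c5∈{1}] r6c5 is down to just 1. So r6c5=1.
Step 46. [r1c8∈{8}] nothing but 8 survives at r1c8, so r1c8=8.
Step 47. [r9c5∈{6}] r9c5 is down to just 6 ⇒ r9c5=6.

Answer: 1 9 6 3 4 7 2 8 5 / 5 3 8 1 2 6 7 9 4 / 4 7 2 9 5 8 3 1 6 / 8 5 1 7 3 4 6 2 9 / 7 4 3 6 9 2 1 5 8 / 6 2 9 8 1 5 4 3 7 / 9 1 7 4 8 3 5 6 2 / 3 6 5 2 7 9 8 4 1 / 2 8 4 5 6 1 9 7 3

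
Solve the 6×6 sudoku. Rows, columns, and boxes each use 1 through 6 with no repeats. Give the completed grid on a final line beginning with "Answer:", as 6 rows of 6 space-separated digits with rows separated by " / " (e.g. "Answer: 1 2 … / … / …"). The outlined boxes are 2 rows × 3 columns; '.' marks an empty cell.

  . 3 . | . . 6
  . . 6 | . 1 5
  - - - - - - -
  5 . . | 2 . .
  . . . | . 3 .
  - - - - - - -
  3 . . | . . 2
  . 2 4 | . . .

Step 1. [r1c4∈{4}] r1c4 has the single candidate 4 ⇒ r1c4=4.
Step 2. [r5c2∈{1,5,6}] in col 2, 5 fits only at r5c2 ⇒ r5c2=5.
Step 3. [r5c3∈{1}] r5c3 has the single candidate 1, so r5c3=1.
Step 4. [r2c1∈{2,4}] 2 has one home in row 2: r2c1 ⇒ r2c1=2.
Step 5. [r4c1∈{1,4,6}] col 1 places 4 nowhere but r4c1, so r4c1=4.
Step 6. [r5c4∈{6}] r5c4 has the single candidate 6 ⇒ r5c4=6.
Step 7. [r4c6∈{1}] nothing but 1 survives at r4c6 ⇒ r4c6=1.
Step 8. [r3c5∈{4,6}] col 5 places 6 nowhere but r3c5 ⇒ r3c5=6.
Step 9. [r6c4∈{1,3,5}] r6c4 is the only open cell in row 6 admitting 1, so r6c4=1.
Step 10. [r3c6∈{4}] only 4 remains possible at r3c6 ⇒ r3c6=4.
Step 11. [r1c3∈{5}] only 5 remains possible at r1c3, so r1c3=5.
Step 12. [r3c3∈{3}] r3c3 has the single candidate 3. So r3c3=3.
Step 13. [r4c3∈{2}] r4c3 is down to just 2. So r4c3=2.
Step 14. [r2c2∈{4}] r2c2 has the single candidate 4. So r2c2=4.
Step 15. [r4c2∈{6}] r4c2 is down to just 6 ⇒ r4c2=6.
Step 16. [r6c6∈{3}] nothing but 3 survives at r6c6, so r6c6=3.
Step 17. [r4c4∈{5}] r4c4's peers cover all but 5 ⇒ r4c4=5.
Step 18. [r1c5∈{2}] only 2 remains possible at r1c5, so r1c5=2.
Step 19. [r5c5∈{4}] r5c5's peers cover all but 4 ⇒ r5c5=4.
Step 20. [r2c4∈{3}] r2c4 has the single candidate 3, so r2c4=3.
Step 21. [r6c5∈{5}] only 5 remains possible at r6c5, so r6c5=5.
Step 22. [r3c2∈{1}] only 1 remains possible at r3c2 ⇒ r3c2=1.
Step 23. [r1c1∈{1}] nothing but 1 survives at r1c1. So r1c1=1.
Step 24. [r6c1∈{6}] r6c1's peers cover all but 6. So r6c1=6.

Answer: 1 3 5 4 2 6 / 2 4 6 3 1 5 / 5 1 3 2 6 4 / 4 6 2 5 3 1 / 3 5 1 6 4 2 / 6 2 4 1 5 3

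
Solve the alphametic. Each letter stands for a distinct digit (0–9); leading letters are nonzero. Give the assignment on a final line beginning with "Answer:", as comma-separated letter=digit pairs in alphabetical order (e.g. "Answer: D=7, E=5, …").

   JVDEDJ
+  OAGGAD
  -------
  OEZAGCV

Step 1. [col 1: J + D ≡ V (mod 10)] several values work for D in column 1 (J + D ≡ V (mod 10), carry-in 0); try D=4 ⇒ D=4.
Step 2. [col 1: J + D ≡ V (mod 10)] several values work for J in column 1 (J + D ≡ V (mod 10), carry-in 0); try J=9 ⇒ J=9.
Step 3. [O] the sum has 7 digits but both addends have 6; that extra leading digit O is the final carry, namely 1. So O=1.
Step 4. [col 1: J + D ≡ V (mod 10)] in column 1 we have J+D≡V with carry-in 0; given J=9, D=4 and digits 1,4,9 already taken and all letters distinct, that pins V to 3. So V=3.
Step 5. [col 2: D + A ≡ C (mod 10)] C=7 is one option consistent with column 2 (D + A ≡ C (mod 10), carry-in 1) — take it ⇒ C=7.
Step 6. [col 2: D + A ≡ C (mod 10)] column 2 reads D+A+carry(1)=C with D=4, C=7; with digits 1,3,4,7,9 already taken and all letters distinct, the only value for A is 2 ⇒ A=2.
Step 7. [col 3: E + G ≡ G (mod 10)] from column 3 (nothing yet, carry-in 0, digits 1,2,3,4,7,9 already taken and all letters distinct): E must equal 0 ⇒ E=0.
Step 8. [col 3: E + G ≡ G (mod 10)] no forcing yet in column 3 (carry-in 0); G=8 is free and consistent — try it, so G=8.
Step 9. [col 5: V + A ≡ Z (mod 10)] column 5 reads V+A+carry(1)=Z with V=3, A=2; with digits 0,1,2,3,4,7,8,9 already taken and all letters distinct, the only value for Z is 6. So Z=6.

Answer: A=2, C=7, D=4, E=0, G=8, J=9, O=1, V=3, Z=6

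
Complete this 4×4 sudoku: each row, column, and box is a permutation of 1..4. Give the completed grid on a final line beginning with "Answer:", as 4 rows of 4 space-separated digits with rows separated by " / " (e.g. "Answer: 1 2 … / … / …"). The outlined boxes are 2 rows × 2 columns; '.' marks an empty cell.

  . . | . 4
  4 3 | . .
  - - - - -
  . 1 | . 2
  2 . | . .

Step 1. [r1c3∈{1,2,3}] across row 1, 3 lands solely at r1c3 ⇒ r1c3=3.
Step 2. [r2c4∈{1}] nothing but 1 survives at r2c4, so r2c4=1.
Step 3. [r4c2∈{4}] r4c2 has the single candidate 4, so r4c2=4.
Step 4. [r3c3∈{4}] r3c3 has the single candidate 4, so r3c3=4.
Step 5. [r1c2∈{2}] only 2 remains possible at r1c2, so r1c2=2.
Step 6. [r1c1∈{1}] r1c1 is down to just 1 ⇒ r1c1=1.
Step 7. [r2c3∈{2}] only 2 remains possible at r2c3. So r2c3=2.
Step 8. [r4c4∈{3}] r4c4 is down to just 3 ⇒ r4c4=3.
Step 9. [r3c1∈{3}] r3c1 has the single candidate 3. So r3c1=3.
Step 10. [r4c3∈{1}] r4c3 has the single candidate 1 ⇒ r4c3=1.

Answer: 1 2 3 4 / 4 3 2 1 / 3 1 4 2 / 2 4 1 3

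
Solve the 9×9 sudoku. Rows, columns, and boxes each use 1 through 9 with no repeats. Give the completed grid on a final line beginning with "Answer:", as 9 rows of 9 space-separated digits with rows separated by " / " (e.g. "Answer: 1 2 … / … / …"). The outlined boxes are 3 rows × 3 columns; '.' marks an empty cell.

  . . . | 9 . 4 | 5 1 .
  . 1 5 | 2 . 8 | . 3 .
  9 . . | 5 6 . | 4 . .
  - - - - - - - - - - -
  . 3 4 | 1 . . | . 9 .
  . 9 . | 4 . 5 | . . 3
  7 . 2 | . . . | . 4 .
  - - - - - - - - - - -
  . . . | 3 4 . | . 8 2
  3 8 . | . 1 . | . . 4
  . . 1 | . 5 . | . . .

Step 1. [r2c5∈{7}] r2c5 is down to just 7 ⇒ r2c5=7.
Step 2. [r4c6∈{2,6,7}] box 5 places 7 nowhere but r4c6 ⇒ r4c6=7.
Step 3. [r6c9∈{1,5,6,8}] 1 has one home in col 9: r6c9 ⇒ r6c9=1.
Step 4. [r9c2∈{2,4,6,7}] r9c2 is the only open cell in col 2 admitting 4 ⇒ r9c2=4.
Step 5. [r3c8∈{2,7}] in box 3, 2 fits only at r3c8. So r3c8=2.
Step 6. [r3c2∈{7}] nothing but 7 survives at r3c2. So r3c2=7.
Step 7. [r8c6∈{2,6,9}] across row 8, 2 lands solely at r8c6, so r8c6=2.
Step 8. [r3c9∈{8}] nothing but 8 survives at r3c9. So r3c9=8.
Step 9. [r6c5∈{3,8,9}] across col 5, 9 lands solely at r6c5 ⇒ r6c5=9.
Step 10. [r6c2∈{5,6}] row 6 places 5 nowhere but r6c2, so r6c2=5.
Step 11. [r7c2∈{6}] r7c2's peers cover all but 6 ⇒ r7c2=6.
Step 12. [r9c4∈{6,7,8}] in row 9, 8 fits only at r9c4 ⇒ r9c4=8.
Step 13. [r8c4∈{6,7}] col 4 places 7 nowhere but r8c4 ⇒ r8c4=7.
Step 14. [r9c6∈{6,9}] r9c6 is the only open cell in box 8 admitting 6, so r9c6=6.
Step 15. [r9c8∈{7}] r9c8 is down to just 7. So r9c8=7.
Step 16. [r5c8∈{6}] nothing but 6 survives at r5c8. So r5c8=6.
Step 17. [r5c3∈{8}] only 8 remains possible at r5c3. So r5c3=8.
Step 18. [r1c3∈{3,6}] r1c3 is the only open cell in col 3 admitting 6, so r1c3=6.
Step 19. [r9c9∈{9}] r9c9 has the single candidate 9. So r9c9=9.
Step 20. [r5c5∈{2}] nothing but 2 survives at r5c5. So r5c5=2.
Step 21. [r6c6∈{3}] r6c6 is down to just 3. So r6c6=3.
Step 22. [r2c9∈{6}] r2c9's peers cover all but 6. So r2c9=6.
Step 23. [r4c7∈{2,8}] across row 4, 2 lands solely at r4c7, so r4c7=2.
Step 24. [r7c3∈{7,9}] across row 7, 7 lands solely at r7c3 ⇒ r7c3=7.
Step 25. [r1c1∈{2,8}] r1c1 is the only open cell in row 1 admitting 8, so r1c1=8.
Step 26. [r6c7∈{8}] r6c7 is down to just 8. So r6c7=8.
Step 27. [r1c2∈{2}] r1c2's peers cover all but 2. So r1c2=2.
Step 28. [r7c6∈{9}] r7c6 is down to just 9, so r7c6=9.
Step 29. [r5c1∈{1}] nothing but 1 survives at r5c1, so r5c1=1.
Step 30. [r7c7∈{1}] r7c7's peers cover all but 1 ⇒ r7c7=1.
Step 31. [r3c6∈{1}] nothing but 1 survives at r3c6 ⇒ r3c6=1.
Step 32. [r4c1∈{6}] r4c1 is down to just 6. So r4c1=6.
Step 33. [r2c7∈{9}] only 9 remains possible at r2c7. So r2c7=9.
Step 34. [r8c3∈{9}] nothing but 9 survives at r8c3, so r8c3=9.
Step 35. [r5c7∈{7}] only 7 remains possible at r5c7. So r5c7=7.
Step 36. [r1c5∈{3}] nothing but 3 survives at r1c5 ⇒ r1c5=3.
Step 37. [r4c5∈{8}] r4c5 is down to just 8. So r4c5=8.
Step 38. [r8c8∈{5}] r8c8's peers cover all but 5. So r8c8=5.
Step 39. [r9c1∈{2}] r9c1 is down to just 2. So r9c1=2.
Step 40. [r9c7∈{3}] nothing but 3 survives at r9c7, so r9c7=3.
Step 41. [r4c9∈{5}] only 5 remains possible at r4c9 ⇒ r4c9=5.
Step 42. [r2c1∈{4}] r2c1's peers cover all but 4. So r2c1=4.
Step 43. [r1c9∈{7}] only 7 remains possible at r1c9 ⇒ r1c9=7.
Step 44. [r3c3∈{3}] only 3 remains possible at r3c3, so r3c3=3.
Step 45. [r7c1∈{5}] r7c1 is down to just 5 ⇒ r7c1=5.
Step 46. [r6c4∈{6}] only 6 remains possible at r6c4, so r6c4=6.
Step 47. [r8c7∈{6}] r8c7's peers cover all but 6 ⇒ r8c7=6.

Answer: 8 2 6 9 3 4 5 1 7 / 4 1 5 2 7 8 9 3 6 / 9 7 3 5 6 1 4 2 8 / 6 3 4 1 8 7 2 9 5 / 1 9 8 4 2 5 7 6 3 / 7 5 2 6 9 3 8 4 1 / 5 6 7 3 4 9 1 8 2 / 3 8 9 7 1 2 6 5 4 / 2 4 1 8 5 6 3 7 9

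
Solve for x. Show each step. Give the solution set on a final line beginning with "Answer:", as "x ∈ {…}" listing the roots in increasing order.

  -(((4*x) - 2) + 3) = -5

Step 1. [-(((4*x) - 2) + 3) = -5] leading − — multiply by −1. So neg: ((4*x) - 2) + 3 = 5.
Step 2. [((4*x) - 2) + 3 = 5] +3 is outermost — subtract 3 both sides, so sub: (4*x) - 2 = 2.
Step 3. [(4*x) - 2 = 2] peel the -2: add 2 from each side. So sub: 4*x = 4.
Step 4. [4*x = 4] divide by the outer 4. So div: x = 1.

Answer: x ∈ {1}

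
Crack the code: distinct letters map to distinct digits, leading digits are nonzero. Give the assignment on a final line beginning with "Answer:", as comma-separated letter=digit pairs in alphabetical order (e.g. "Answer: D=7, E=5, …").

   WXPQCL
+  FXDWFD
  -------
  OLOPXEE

Step 1. [O] O is the leading digit of a 7-digit sum of two 6-digit numbers; the final carry is exactly 1. So O=1.
Step 2. [col 1: L + D ≡ E (mod 10)] no forcing yet in column 1 (carry-in 0); L=3 is free and consistent — try it ⇒ L=3.
Step 3. [col 1: L + D ≡ E (mod 10)] several values work for E in column 1 (L + D ≡ E (mod 10), carry-in 0); try E=2. So E=2.
Step 4. [col 1: L + D ≡ E (mod 10)] in column 1 we have L+D≡E with carry-in 0; given L=3, E=2 and digits 1,2,3 already taken and all letters distinct, that pins D to 9 ⇒ D=9.
Step 5. [col 2: C + F ≡ E (mod 10)] F=4 is one option consistent with column 2 (C + F ≡ E (mod 10), carry-in 1) — take it, so F=4.
Step 6. [col 2: C + F ≡ E (mod 10)] column 2 reads C+F+carry(1)=E with F=4, E=2; with digits 1,2,3,4,9 already taken and all letters distinct, the only value for C is 7. So C=7.
Step 7. [col 3: Q + W ≡ X (mod 10)] several values work for Q in column 3 (Q + W ≡ X (mod 10), carry-in 1); try Q=6 ⇒ Q=6.
Step 8. [col 3: Q + W ≡ X (mod 10)] in column 3 we have Q+W≡X with carry-in 1; given Q=6 and digits 1,2,3,4,6,7,9 already taken and all letters distinct, that pins X to 5, so X=5.
Step 9. [col 3: Q + W ≡ X (mod 10)] column 3 reads Q+W+carry(1)=X with Q=6, X=5; with digits 1,2,3,4,5,6,7,9 already taken and all letters distinct, the only value for W is 8, so W=8.
Step 10. [col 4: P + D ≡ P (mod 10)] column 4 reads P+D+carry(1)=P with D=9; with digits 1,2,3,4,5,6,7,8,9 already taken and all letters distinct, the only value for P is 0. So P=0.

Answer: C=7, D=9, E=2, F=4, L=3, O=1, P=0, Q=6, W=8, X=5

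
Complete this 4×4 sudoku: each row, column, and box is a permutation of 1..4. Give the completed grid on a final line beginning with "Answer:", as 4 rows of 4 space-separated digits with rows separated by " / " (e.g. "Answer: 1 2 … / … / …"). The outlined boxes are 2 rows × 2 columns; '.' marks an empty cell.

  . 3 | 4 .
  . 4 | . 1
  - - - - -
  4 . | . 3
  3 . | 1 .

Step 1. [r1c4∈{2}] r1c4's peers cover all but 2 ⇒ r1c4=2.
Step 2. [r3c2∈{1,2}] row 3 places 1 nowhere but r3c2 ⇒ r3c2=1.
Step 3. [r4c4∈{4}] r4c4 has the single candidate 4 ⇒ r4c4=4.
Step 4. [r4c2∈{2}] r4c2's peers cover all but 2, so r4c2=2.
Step 5. [r3c3∈{2}] r3c3's peers cover all but 2, so r3c3=2.
Step 6. [r2c1∈{2}] r2c1 is down to just 2, so r2c1=2.
Step 7. [r1c1∈{1}] r1c1 has the single candidate 1 ⇒ r1c1=1.
Step 8. [r2c3∈{3}] r2c3 is down to just 3. So r2c3=3.

Answer: 1 3 4 2 / 2 4 3 1 / 4 1 2 3 / 3 2 1 4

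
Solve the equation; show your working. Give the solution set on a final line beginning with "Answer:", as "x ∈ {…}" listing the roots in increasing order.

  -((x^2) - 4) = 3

Step 1. [-((x^2) - 4) = 3] leading − — multiply by −1, so neg: (x^2) - 4 = -3.
Step 2. [(x^2) - 4 = -3] 4 comes off first (add 4), so sub: x^2 = 1.
Step 3. [x^2 = 1] √ both sides: 1 ≥ 0 gives two branches. So sqrt: x = 1 or -1.

Answer: x ∈ {-1, 1}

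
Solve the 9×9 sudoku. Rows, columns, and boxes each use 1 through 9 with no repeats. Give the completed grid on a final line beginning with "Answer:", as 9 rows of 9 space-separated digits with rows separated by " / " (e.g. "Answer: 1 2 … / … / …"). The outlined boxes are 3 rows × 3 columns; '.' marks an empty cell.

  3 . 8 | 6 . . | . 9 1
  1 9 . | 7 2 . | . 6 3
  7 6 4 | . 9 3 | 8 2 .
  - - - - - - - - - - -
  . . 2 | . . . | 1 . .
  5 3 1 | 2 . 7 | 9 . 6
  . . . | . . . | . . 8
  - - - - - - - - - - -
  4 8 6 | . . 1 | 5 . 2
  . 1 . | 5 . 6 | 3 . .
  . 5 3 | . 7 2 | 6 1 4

Step 1. [r4c1∈{6,8,9}] r4c1 is the only open cell in col 1 admitting 8. So r4c1=8.
Step 2. [r6c5∈{1,3,4,5,6}] col 5 places 1 nowhere but r6c5. So r6c5=1.
Step 3. [r8c3∈{7,9}] box 7 places 7 nowhere but r8c3 ⇒ r8c3=7.
Step 4. [r4c9∈{5,7}] col 9 places 7 nowhere but r4c9. So r4c9=7.
Step 5. [r4c2∈{4}] r4c2 is down to just 4. So r4c2=4.
Step 6. [r6c4∈{3,4,9}] in col 4, 4 fits only at r6c4, so r6c4=4.
Step 7. [r9c1∈{9}] only 9 remains possible at r9c1 ⇒ r9c1=9.
Step 8. [r7c4∈{3,9}] across row 7, 9 lands solely at r7c4, so r7c4=9.
Step 9. [r6c8∈{3,5}] r6c8 is the only open cell in row 6 admitting 3. So r6c8=3.
Step 10. [r6c6∈{5,9}] r6c6 is the only open cell in row 6 admitting 5 ⇒ r6c6=5.
Step 11. [r1c6∈{4}] r1c6 has the single candidate 4 ⇒ r1c6=4.
Step 12. [r8c5∈{4,8}] row 8 places 4 nowhere but r8c5, so r8c5=4.
Step 13. [r4c5∈{3,6}] in row 4, 6 fits only at r4c5, so r4c5=6.
Step 14. [r4c8∈{5}] only 5 remains possible at r4c8, so r4c8=5.
Step 15. [r5c8∈{4}] nothing but 4 survives at r5c8. So r5c8=4.
Step 16. [r4c6∈{9}] r4c6 has the single candidate 9. So r4c6=9.
Step 17. [r2c7∈{4}] nothing but 4 survives at r2c7. So r2c7=4.
Step 18. [r6c3∈{9}] r6c3 has the single candidate 9 ⇒ r6c3=9.
Step 19. [r9c4∈{8}] r9c4's peers cover all but 8. So r9c4=8.
Step 20. [r7c5∈{3}] r7c5 has the single candidate 3 ⇒ r7c5=3.
Step 21. [r7c8∈{7}] only 7 remains possible at r7c8, so r7c8=7.
Step 22. [r8c9∈{9}] r8c9's peers cover all but 9. So r8c9=9.
Step 23. [r3c9∈{5}] nothing but 5 survives at r3c9, so r3c9=5.
Step 24. [r2c6∈{8}] r2c6's peers cover all but 8. So r2c6=8.
Step 25. [r6c2∈{7}] nothing but 7 survives at r6c2, so r6c2=7.
Step 26. [r6c1∈{6}] only 6 remains possible at r6c1 ⇒ r6c1=6.
Step 27. [r2c3∈{5}] r2c3's peers cover all but 5 ⇒ r2c3=5.
Step 28. [r5c5∈{8}] only 8 remains possible at r5c5, so r5c5=8.
Step 29. [r1c7∈{7}] only 7 remains possible at r1c7, so r1c7=7.
Step 30. [r1c5∈{5}] r1c5 is down to just 5. So r1c5=5.
Step 31. [r4c4∈{3}] r4c4 has the single candidate 3, so r4c4=3.
Step 32. [r8c8∈{8}] r8c8 has the single candidate 8, so r8c8=8.
Step 33. [r8c1∈{2}] nothing but 2 survives at r8c1. So r8c1=2.
Step 34. [r3c4∈{1}] nothing but 1 survives at r3c4, so r3c4=1.
Step 35. [r6c7∈{2}] r6c7 has the single candidate 2 ⇒ r6c7=2.
Step 36. [r1c2∈{2}] r1c2's peers cover all but 2, so r1c2=2.

Answer: 3 2 8 6 5 4 7 9 1 / 1 9 5 7 2 8 4 6 3 / 7 6 4 1 9 3 8 2 5 / 8 4 2 3 6 9 1 5 7 / 5 3 1 2 8 7 9 4 6 / 6 7 9 4 1 5 2 3 8 / 4 8 6 9 3 1 5 7 2 / 2 1 7 5 4 6 3 8 9 / 9 5 3 8 7 2 6 1 4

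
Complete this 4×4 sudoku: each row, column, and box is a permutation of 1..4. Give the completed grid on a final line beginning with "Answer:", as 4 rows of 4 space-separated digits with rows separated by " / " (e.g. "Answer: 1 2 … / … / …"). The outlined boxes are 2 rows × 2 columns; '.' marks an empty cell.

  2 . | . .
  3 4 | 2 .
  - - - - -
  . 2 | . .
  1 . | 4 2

Step 1. [r2c4∈{1}] only 1 remains possible at r2c4. So r2c4=1.
Step 2. [r3c4∈{3}] only 3 remains possible at r3c4. So r3c4=3.
Step 3. [r1c4∈{4}] r1c4 has the single candidate 4. So r1c4=4.
Step 4. [r3c3∈{1}] nothing but 1 survives at r3c3, so r3c3=1.
Step 5. [r4c2∈{3}] nothing but 3 survives at r4c2, so r4c2=3.
Step 6. [r3c1∈{4}] r3c1's peers cover all but 4 ⇒ r3c1=4.
Step 7. [r1c3∈{3}] r1c3 has the single candidate 3. So r1c3=3.
Step 8. [r1c2∈{1}] r1c2 has the single candidate 1. So r1c2=1.

Answer: 2 1 3 4 / 3 4 2 1 / 4 2 1 3 / 1 3 4 2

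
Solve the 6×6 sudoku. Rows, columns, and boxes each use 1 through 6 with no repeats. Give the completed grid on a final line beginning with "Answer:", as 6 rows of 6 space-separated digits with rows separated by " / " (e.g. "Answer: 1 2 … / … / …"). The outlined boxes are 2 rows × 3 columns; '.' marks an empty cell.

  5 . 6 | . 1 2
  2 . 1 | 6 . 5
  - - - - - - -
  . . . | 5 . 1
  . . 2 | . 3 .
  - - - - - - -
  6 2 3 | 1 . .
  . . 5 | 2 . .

Step 1. [r2c5∈{4}] nothing but 4 survives at r2c5, so r2c5=4.
Step 2. [r1c2∈{3,4}] row 1 places 4 nowhere but r1c2. So r1c2=4.
Step 3. [r6c1∈{1,4}] 4 has one home in box 5: r6c1, so r6c1=4.
Step 4. [r4c2∈{1,5,6}] row 4 places 5 nowhere but r4c2 ⇒ r4c2=5.
Step 5. [r4c6∈{4,6}] in row 4, 6 fits only at r4c6. So r4c6=6.
Step 6. [r3c2∈{3,6}] across row 3, 6 lands solely at r3c2. So r3c2=6.
Step 7. [r6c2∈{1}] r6c2 is down to just 1. So r6c2=1.
Step 8. [r1c4∈{3}] r1c4 has the single candidate 3. So r1c4=3.
Step 9. [r4c4∈{4}] r4c4 is down to just 4. So r4c4=4.
Step 10. [r5c5∈{5}] r5c5's peers cover all but 5, so r5c5=5.
Step 11. [r3c1∈{3}] r3c1 has the single candidate 3 ⇒ r3c1=3.
Step 12. [r5c6∈{4}] r5c6 has the single candidate 4, so r5c6=4.
Step 13. [r2c2∈{3}] only 3 remains possible at r2c2. So r2c2=3.
Step 14. [r3c5∈{2}] only 2 remains possible at r3c5. So r3c5=2.
Step 15. [r4c1∈{1}] nothing but 1 survives at r4c1. So r4c1=1.
Step 16. [r6c6∈{3}] r6c6 has the single candidate 3. So r6c6=3.
Step 17. [r6c5∈{6}] r6c5's peers cover all but 6. So r6c5=6.
Step 18. [r3c3∈{4}] only 4 remains possible at r3c3. So r3c3=4.

Answer: 5 4 6 3 1 2 / 2 3 1 6 4 5 / 3 6 4 5 2 1 / 1 5 2 4 3 6 / 6 2 3 1 5 4 / 4 1 5 2 6 3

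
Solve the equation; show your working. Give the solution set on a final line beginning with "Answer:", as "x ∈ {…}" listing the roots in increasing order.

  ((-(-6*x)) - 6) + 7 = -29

Step 1. [((-(-6*x)) - 6) + 7 = -29] +7 is outermost — subtract 7 both sides ⇒ sub: (-(-6*x)) - 6 = -36.
Step 2. [(-(-6*x)) - 6 = -36] peel the -6: add 6 from each side. So sub: -(-6*x) = -30.
Step 3. [-(-6*x) = -30] flip signs both sides. So neg: -6*x = 30.
Step 4. [-6*x = 30] LHS = -6·(…); ÷-6 both sides ⇒ div: x = -5.

Answer: x ∈ {-5}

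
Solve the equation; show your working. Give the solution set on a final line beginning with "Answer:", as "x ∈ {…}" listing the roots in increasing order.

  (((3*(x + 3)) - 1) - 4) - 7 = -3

Step 1. [(((3*(x + 3)) - 1) - 4) - 7 = -3] the outer -7 inverts by adding 7 ⇒ sub: ((3*(x + 3)) - 1) - 4 = 4.
Step 2. [((3*(x + 3)) - 1) - 4 = 4] 4 comes off first (add 4), so sub: (3*(x + 3)) - 1 = 8.
Step 3. [(3*(x + 3)) - 1 = 8] the outer -1 inverts by adding 1. So sub: 3*(x + 3) = 9.
Step 4. [3*(x + 3) = 9] divide by the outer 3 ⇒ div: x + 3 = 3.
Step 5. [x + 3 = 3] subtract 3: x sits inside (… + 3), so sub: x = 0.

Answer: x ∈ {0}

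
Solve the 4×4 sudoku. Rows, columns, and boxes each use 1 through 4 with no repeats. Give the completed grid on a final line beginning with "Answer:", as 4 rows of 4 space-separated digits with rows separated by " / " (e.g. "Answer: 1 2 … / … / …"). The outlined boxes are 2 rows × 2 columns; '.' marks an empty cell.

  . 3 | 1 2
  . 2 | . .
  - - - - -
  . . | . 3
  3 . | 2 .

Step 1. [r3c3∈{4}] nothing but 4 survives at r3c3. So r3c3=4.
Step 2. [r3c2∈{1}] r3c2 is down to just 1 ⇒ r3c2=1.
Step 3. [r2c4∈{4}] r2c4's peers cover all but 4. So r2c4=4.
Step 4. [r4c2∈{4}] r4c2 has the single candidate 4, so r4c2=4.
Step 5. [r1c1∈{4}] r1c1 has the single candidate 4 ⇒ r1c1=4.
Step 6. [r4c4∈{1}] r4c4 has the single candidate 1. So r4c4=1.
Step 7. [r3c1∈{2}] r3c1 is down to just 2 ⇒ r3c1=2.
Step 8. [r2c1∈{1}] r2c1's peers cover all but 1 ⇒ r2c1=1.
Step 9. [r2c3∈{3}] nothing but 3 survives at r2c3, so r2c3=3.

Answer: 4 3 1 2 / 1 2 3 4 / 2 1 4 3 / 3 4 2 1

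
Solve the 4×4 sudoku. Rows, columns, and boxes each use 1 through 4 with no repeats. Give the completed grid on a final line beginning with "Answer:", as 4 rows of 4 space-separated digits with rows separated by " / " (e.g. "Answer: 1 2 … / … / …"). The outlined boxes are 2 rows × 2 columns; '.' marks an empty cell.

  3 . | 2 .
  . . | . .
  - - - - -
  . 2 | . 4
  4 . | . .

Step 1. [r1c4∈{1}] r1c4 is down to just 1, so r1c4=1.
Step 2. [r3c3∈{1,3}] r3c3 is the only open cell in row 3 admitting 3. So r3c3=3.
Step 3. [r3c1∈{1}] r3c1 has the single candidate 1 ⇒ r3c1=1.
Step 4. [r2c3∈{4}] r2c3 has the single candidate 4 ⇒ r2c3=4.
Step 5. [r4c3∈{1}] r4c3's peers cover all but 1 ⇒ r4c3=1.
Step 6. [r2c1∈{2}] r2c1's peers cover all but 2 ⇒ r2c1=2.
Step 7. [r1c2∈{4}] r1c2 has the single candidate 4 ⇒ r1c2=4.
Step 8. [r2c2∈{1}] only 1 remains possible at r2c2 ⇒ r2c2=1.
Step 9. [r4c4∈{2}] r4c4's peers cover all but 2, so r4c4=2.
Step 10. [r2c4∈{3}] nothing but 3 survives at r2c4, so r2c4=3.
Step 11. [r4c2∈{3}] r4c2's peers cover all but 3 ⇒ r4c2=3.

Answer: 3 4 2 1 / 2 1 4 3 / 1 2 3 4 / 4 3 1 2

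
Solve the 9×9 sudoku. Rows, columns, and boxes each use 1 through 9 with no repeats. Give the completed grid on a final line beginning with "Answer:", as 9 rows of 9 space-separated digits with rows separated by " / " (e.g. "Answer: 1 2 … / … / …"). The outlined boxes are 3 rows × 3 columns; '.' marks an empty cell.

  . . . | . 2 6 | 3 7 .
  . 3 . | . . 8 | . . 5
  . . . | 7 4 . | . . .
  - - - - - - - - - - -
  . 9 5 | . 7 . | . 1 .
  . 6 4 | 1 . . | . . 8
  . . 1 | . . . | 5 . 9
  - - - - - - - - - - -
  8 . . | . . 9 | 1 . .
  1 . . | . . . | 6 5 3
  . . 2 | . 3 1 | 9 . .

Step 1. [r4c4∈{2,3,4,6,8}] across row 4, 8 lands solely at r4c4. So r4c4=8.
Step 2. [r6c4∈{2,3,4,6}] in col 4, 3 fits only at r6c4. So r6c4=3.
Step 3. [r2c4∈{9}] r2c4's peers cover all but 9, so r2c4=9.
Step 4. [r1c4∈{5}] r1c4's peers cover all but 5, so r1c4=5.
Step 5. [r3c8∈{2,6,8,9}] across col 8, 9 lands solely at r3c8. So r3c8=9.
Step 6. [r6c2∈{2,7,8}] 8 has one home in row 6: r6c2. So r6c2=8.
Step 7. [r3c2∈{1,2,5}] r3c2 is the only open cell in col 2 admitting 2 ⇒ r3c2=2.
Step 8. [r4c9∈{2,4,6}] r4c9 is the only open cell in row 4 admitting 6. So r4c9=6.
Step 9. [r2c8∈{2,4,6}] in col 8, 6 fits only at r2c8, so r2c8=6.
Step 10. [r7c9∈{2,4,7}] 2 has one home in col 9: r7c9 ⇒ r7c9=2.
Step 11. [r7c8∈{4}] r7c8 has the single candidate 4. So r7c8=4.
Step 12. [r6c8∈{2}] r6c8's peers cover all but 2. So r6c8=2.
Step 13. [r1c9∈{1,4}] across col 9, 4 lands solely at r1c9. So r1c9=4.
Step 14. [r8c6∈{2,4,7}] in col 6, 7 fits only at r8c6 ⇒ r8c6=7.
Step 15. [r7c5∈{5,6}] r7c5 is the only open cell in box 8 admitting 5, so r7c5=5.
Step 16. [r6c1∈{7}] r6c1 has the single candidate 7, so r6c1=7.
Step 17. [r8c2∈{4}] nothing but 4 survives at r8c2. So r8c2=4.
Step 18. [r7c3∈{3,6,7}] in row 7, 3 fits only at r7c3 ⇒ r7c3=3.
Step 19. [r9c1∈{5,6}] across box 7, 6 lands solely at r9c1 ⇒ r9c1=6.
Step 20. [r4c1∈{2,3}] row 4 places 3 nowhere but r4c1 ⇒ r4c1=3.
Step 21. [r1c3∈{8,9}] across row 1, 8 lands solely at r1c3, so r1c3=8.
Step 22. [r4c6∈{2,4}] 2 has one home in row 4: r4c6 ⇒ r4c6=2.
Step 23. [r7c2∈{7}] r7c2 has the single candidate 7, so r7c2=7.
Step 24. [r8c5∈{8}] nothing but 8 survives at r8c5 ⇒ r8c5=8.
Step 25. [r2c3∈{7}] r2c3 is down to just 7. So r2c3=7.
Step 26. [r3c3∈{6}] r3c3 has the single candidate 6, so r3c3=6.
Step 27. [r8c4∈{2}] only 2 remains possible at r8c4 ⇒ r8c4=2.
Step 28. [r5c7∈{7}] r5c7 has the single candidate 7, so r5c7=7.
Step 29. [r3c1∈{5}] r3c1 has the single candidate 5, so r3c1=5.
Step 30. [r6c6∈{4}] only 4 remains possible at r6c6 ⇒ r6c6=4.
Step 31. [r9c9∈{7}] nothing but 7 survives at r9c9. So r9c9=7.
Step 32. [r1c2∈{1}] r1c2's peers cover all but 1. So r1c2=1.
Step 33. [r5c8∈{3}] only 3 remains possible at r5c8. So r5c8=3.
Step 34. [r3c9∈{1}] nothing but 1 survives at r3c9 ⇒ r3c9=1.
Step 35. [r2c5∈{1}] r2c5's peers cover all but 1, so r2c5=1.
Step 36. [r2c7∈{2}] nothing but 2 survives at r2c7, so r2c7=2.
Step 37. [r9c4∈{4}] r9c4 has the single candidate 4 ⇒ r9c4=4.
Step 38. [r3c6∈{3}] r3c6's peers cover all but 3. So r3c6=3.
Step 39. [r7c4∈{6}] r7c4 has the single candidate 6 ⇒ r7c4=6.
Step 40. [r9c2∈{5}] r9c2 is down to just 5, so r9c2=5.
Step 41. [r2c1∈{4}] only 4 remains possible at r2c1 ⇒ r2c1=4.
Step 42. [r6c5∈{6}] nothing but 6 survives at r6c5 ⇒ r6c5=6.
Step 43. [r3c7∈{8}] nothing but 8 survives at r3c7 ⇒ r3c7=8.
Step 44. [r4c7∈{4}] r4c7's peers cover all but 4, so r4c7=4.
Step 45. [r5c6∈{5}] nothing but 5 survives at r5c6 ⇒ r5c6=5.
Step 46. [r8c3∈{9}] r8c3 is down to just 9. So r8c3=9.
Step 47. [r9c8∈{8}] r9c8 has the single candidate 8. So r9c8=8.
Step 48. [r1c1∈{9}] r1c1's peers cover all but 9, so r1c1=9.
Step 49. [r5c1∈{2}] nothing but 2 survives at r5c1. So r5c1=2.
Step 50. [r5c5∈{9}] r5c5 has the single candidate 9, so r5c5=9.

Answer: 9 1 8 5 2 6 3 7 4 / 4 3 7 9 1 8 2 6 5 / 5 2 6 7 4 3 8 9 1 / 3 9 5 8 7 2 4 1 6 / 2 6 4 1 9 5 7 3 8 / 7 8 1 3 6 4 5 2 9 / 8 7 3 6 5 9 1 4 2 / 1 4 9 2 8 7 6 5 3 / 6 5 2 4 3 1 9 8 7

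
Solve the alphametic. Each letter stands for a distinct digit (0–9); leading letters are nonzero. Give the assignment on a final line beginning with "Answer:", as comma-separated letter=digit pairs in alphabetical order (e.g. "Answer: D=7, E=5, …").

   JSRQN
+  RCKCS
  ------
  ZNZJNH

Step 1. [col 1: N + S ≡ H (mod 10)] no forcing yet in column 1 (carry-in 0); H=9 is free and consistent — try it ⇒ H=9.
Step 2. [Z] Z is the leading digit of a 6-digit sum of two 5-digit numbers; the final carry is exactly 1. So Z=1.
Step 3. [col 1: N + S ≡ H (mod 10)] several values work for N in column 1 (N + S ≡ H (mod 10), carry-in 0); try N=2 ⇒ N=2.
Step 4. [col 1: N + S ≡ H (mod 10)] in column 1 we have N+S≡H with carry-in 0; given N=2, H=9 and digits 1,2,9 already taken and all letters distinct, that pins S to 7 ⇒ S=7.
Step 5. [col 2: Q + C ≡ N (mod 10)] column 2 (Q + C ≡ N (mod 10), carry-in 0) doesn't pin Q yet; pick Q=8 and continue, so Q=8.
Step 6. [col 2: Q + C ≡ N (mod 10)] in column 2 we have Q+C≡N with carry-in 0; given Q=8, N=2 and digits 1,2,7,8,9 already taken and all letters distinct, that pins C to 4 ⇒ C=4.
Step 7. [col 3: R + K ≡ J (mod 10)] several values work for K in column 3 (R + K ≡ J (mod 10), carry-in 1); try K=0, so K=0.
Step 8. [col 3: R + K ≡ J (mod 10)] column 3: given K=0, carry-in 1, and digits 0,1,2,4,7,8,9 already taken and all letters distinct, R+K≡J (mod 10) forces J=6. So J=6.
Step 9. [col 3: R + K ≡ J (mod 10)] in column 3 we have R+K≡J with carry-in 1; given K=0, J=6 and digits 0,1,2,4,6,7,8,9 already taken and all letters distinct, that pins R to 5. So R=5.

Answer: C=4, H=9, J=6, K=0, N=2, Q=8, R=5, S=7, Z=1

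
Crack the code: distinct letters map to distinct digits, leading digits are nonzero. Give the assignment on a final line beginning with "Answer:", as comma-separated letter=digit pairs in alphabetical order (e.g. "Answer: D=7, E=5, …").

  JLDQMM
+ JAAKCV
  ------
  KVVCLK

Step 1. [col 1: M + V ≡ K (mod 10)] column 1 (M + V ≡ K (mod 10), carry-in 0) doesn't pin V yet; pick V=3 and continue. So V=3.
Step 2. [col 1: M + V ≡ K (mod 10)] column 1 (M + V ≡ K (mod 10), carry-in 0) doesn't pin K yet; pick K=8 and continue ⇒ K=8.
Step 3. [col 1: M + V ≡ K (mod 10)] from column 1 (V=3, K=8, carry-in 0, digits 3,8 already taken and all letters distinct): M must equal 5 ⇒ M=5.
Step 4. [col 2: M + C ≡ L (mod 10)] column 2 (M + C ≡ L (mod 10), carry-in 0) doesn't pin L yet; pick L=1 and continue. So L=1.
Step 5. [col 2: M + C ≡ L (mod 10)] column 2 reads M+C+carry(0)=L with M=5, L=1; with digits 1,3,5,8 already taken and all letters distinct, the only value for C is 6 ⇒ C=6.
Step 6. [col 3: Q + K ≡ C (mod 10)] in column 3 we have Q+K≡C with carry-in 1; given K=8, C=6 and digits 1,3,5,6,8 already taken and all letters distinct, that pins Q to 7. So Q=7.
Step 7. [col 4: D + A ≡ V (mod 10)] several values work for A in column 4 (D + A ≡ V (mod 10), carry-in 1); try A=2, so A=2.
Step 8. [col 4: D + A ≡ V (mod 10)] column 4 reads D+A+carry(1)=V with A=2, V=3; with digits 1,2,3,5,6,7,8 already taken and all letters distinct, the only value for D is 0. So D=0.
Step 9. [col 6: J + J ≡ K (mod 10)] J=4 is one option consistent with column 6 (J + J ≡ K (mod 10), carry-in 0) — take it, so J=4.

Answer: A=2, C=6, D=0, J=4, K=8, L=1, M=5, Q=7, V=3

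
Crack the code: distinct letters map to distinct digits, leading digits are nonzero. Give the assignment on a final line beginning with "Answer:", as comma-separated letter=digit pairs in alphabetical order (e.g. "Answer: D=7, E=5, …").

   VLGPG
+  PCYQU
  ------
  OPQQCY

Step 1. [col 1: G + U ≡ Y (mod 10)] several values work for Y in column 1 (G + U ≡ Y (mod 10), carry-in 0); try Y=2. So Y=2.
Step 2. [col 1: G + U ≡ Y (mod 10)] no forcing yet in column 1 (carry-in 0); U=4 is free and consistent — try it. So U=4.
Step 3. [O] adding two 5-digit numbers gives at most 5+1 digits, and here it does — O is that final carry and must be 1 ⇒ O=1.
Step 4. [col 1: G + U ≡ Y (mod 10)] column 1: given U=4, Y=2, carry-in 0, and digits 1,2,4 already taken and all letters distinct, G+U≡Y (mod 10) forces G=8. So G=8.
Step 5. [col 2: P + Q ≡ C (mod 10)] P=5 is one option consistent with column 2 (P + Q ≡ C (mod 10), carry-in 1) — take it. So P=5.
Step 6. [col 2: P + Q ≡ C (mod 10)] no forcing yet in column 2 (carry-in 1); Q=0 is free and consistent — try it ⇒ Q=0.
Step 7. [col 2: P + Q ≡ C (mod 10)] column 2: given P=5, Q=0, carry-in 1, and digits 0,1,2,4,5,8 already taken and all letters distinct, P+Q≡C (mod 10) forces C=6, so C=6.
Step 8. [col 4: L + C ≡ Q (mod 10)] column 4 reads L+C+carry(1)=Q with C=6, Q=0; with digits 0,1,2,4,5,6,8 already taken and all letters distinct, the only value for L is 3. So L=3.
Step 9. [col 5: V + P ≡ P (mod 10)] column 5 reads V+P+carry(1)=P with P=5; with digits 0,1,2,3,4,5,6,8 already taken and all letters distinct, the only value for V is 9 ⇒ V=9.

Answer: C=6, G=8, L=3, O=1, P=5, Q=0, U=4, V=9, Y=2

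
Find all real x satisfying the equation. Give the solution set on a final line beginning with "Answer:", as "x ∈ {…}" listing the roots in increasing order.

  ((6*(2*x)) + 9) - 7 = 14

Step 1. [((6*(2*x)) + 9) - 7 = 14] the outer -7 inverts by adding 7. So sub: (6*(2*x)) + 9 = 21.
Step 2. [(6*(2*x)) + 9 = 21] 9 comes off first (subtract 9) ⇒ sub: 6*(2*x) = 12.
Step 3. [6*(2*x) = 12] 6·(inner) — divide through by 6, so div: 2*x = 2.
Step 4. [2*x = 2] 2·(inner) — divide through by 2 ⇒ div: x = 1.

Answer: x ∈ {1}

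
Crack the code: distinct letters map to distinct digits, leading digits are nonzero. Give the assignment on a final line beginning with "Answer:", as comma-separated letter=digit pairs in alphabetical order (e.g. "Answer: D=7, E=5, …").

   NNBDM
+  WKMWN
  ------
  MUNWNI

Step 1. [col 1: M + N ≡ I (mod 10)] several values work for M in column 1 (M + N ≡ I (mod 10), carry-in 0); try M=1 ⇒ M=1.
Step 2. [col 1: M + N ≡ I (mod 10)] column 1 (M + N ≡ I (mod 10), carry-in 0) doesn't pin N yet; pick N=8 and continue, so N=8.
Step 3. [col 1: M + N ≡ I (mod 10)] column 1: given M=1, N=8, carry-in 0, and digits 1,8 already taken and all letters distinct, M+N≡I (mod 10) forces I=9. So I=9.
Step 4. [col 2: D + W ≡ N (mod 10)] D=2 is one option consistent with column 2 (D + W ≡ N (mod 10), carry-in 0) — take it, so D=2.
Step 5. [col 2: D + W ≡ N (mod 10)] from column 2 (D=2, N=8, carry-in 0, digits 1,2,8,9 already taken and all letters distinct): W must equal 6 ⇒ W=6.
Step 6. [col 3: B + M ≡ W (mod 10)] in column 3 we have B+M≡W with carry-in 0; given M=1, W=6 and digits 1,2,6,8,9 already taken and all letters distinct, that pins B to 5. So B=5.
Step 7. [col 4: N + K ≡ N (mod 10)] column 4 reads N+K+carry(0)=N with N=8; with digits 1,2,5,6,8,9 already taken and all letters distinct, the only value for K is 0. So K=0.
Step 8. [col 5: N + W ≡ U (mod 10)] column 5: given N=8, W=6, carry-in 0, and digits 0,1,2,5,6,8,9 already taken and all letters distinct, N+W≡U (mod 10) forces U=4 ⇒ U=4.

Answer: B=5, D=2, I=9, K=0, M=1, N=8, U=4, W=6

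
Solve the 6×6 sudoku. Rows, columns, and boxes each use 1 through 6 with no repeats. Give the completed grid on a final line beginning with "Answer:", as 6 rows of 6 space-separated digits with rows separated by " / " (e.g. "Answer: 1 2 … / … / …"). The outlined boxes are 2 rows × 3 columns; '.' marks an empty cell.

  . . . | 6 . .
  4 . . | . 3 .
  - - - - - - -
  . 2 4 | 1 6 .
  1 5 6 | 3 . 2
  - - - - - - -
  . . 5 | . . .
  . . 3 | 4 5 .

Step 1. [r2c4∈{2,5}] col 4 places 5 nowhere but r2c4, so r2c4=5.
Step 2. [r2c6∈{1}] only 1 remains possible at r2c6 ⇒ r2c6=1.
Step 3. [r1c5∈{2,4}] across box 2, 2 lands solely at r1c5. So r1c5=2.
Step 4. [r6c2∈{1,6}] r6c2 is the only open cell in row 6 admitting 1 ⇒ r6c2=1.
Step 5. [r6c6∈{6}] r6c6 is down to just 6. So r6c6=6.
Step 6. [r5c1∈{2,6}] 6 has one home in col 1: r5c1 ⇒ r5c1=6.
Step 7. [r3c1∈{3}] r3c1 is down to just 3, so r3c1=3.
Step 8. [r2c2∈{6}] only 6 remains possible at r2c2 ⇒ r2c2=6.
Step 9. [r2c3∈{2}] r2c3's peers cover all but 2, so r2c3=2.
Step 10. [r5c5∈{1}] only 1 remains possible at r5c5 ⇒ r5c5=1.
Step 11. [r1c1∈{5}] r1c1's peers cover all but 5. So r1c1=5.
Step 12. [r1c3∈{1}] nothing but 1 survives at r1c3. So r1c3=1.
Step 13. [r5c2∈{4}] only 4 remains possible at r5c2 ⇒ r5c2=4.
Step 14. [r6c1∈{2}] only 2 remains possible at r6c1, so r6c1=2.
Step 15. [r1c2∈{3}] r1c2's peers cover all but 3, so r1c2=3.
Step 16. [r5c4∈{2}] r5c4's peers cover all but 2. So r5c4=2.
Step 17. [r4c5∈{4}] r4c5 has the single candidate 4 ⇒ r4c5=4.
Step 18. [r5c6∈{3}] nothing but 3 survives at r5c6 ⇒ r5c6=3.
Step 19. [r3c6∈{5}] nothing but 5 survives at r3c6. So r3c6=5.
Step 20. [r1c6∈{4}] only 4 remains possible at r1c6, so r1c6=4.

Answer: 5 3 1 6 2 4 / 4 6 2 5 3 1 / 3 2 4 1 6 5 / 1 5 6 3 4 2 / 6 4 5 2 1 3 / 2 1 3 4 5 6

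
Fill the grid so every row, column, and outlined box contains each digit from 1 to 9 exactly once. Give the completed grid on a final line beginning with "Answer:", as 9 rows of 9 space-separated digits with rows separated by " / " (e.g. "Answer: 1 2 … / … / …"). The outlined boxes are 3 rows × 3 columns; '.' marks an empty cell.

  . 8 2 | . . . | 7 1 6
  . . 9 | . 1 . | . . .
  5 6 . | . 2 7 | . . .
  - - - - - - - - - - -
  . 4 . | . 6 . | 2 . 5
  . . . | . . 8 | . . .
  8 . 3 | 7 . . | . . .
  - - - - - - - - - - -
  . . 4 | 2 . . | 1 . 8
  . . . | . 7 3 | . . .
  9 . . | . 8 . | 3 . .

Step 1. [r4c8∈{3,7,8,9}] row 4 places 8 nowhere but r4c8 ⇒ r4c8=8.
Step 2. [r4c4∈{1,3,9}] row 4 places 3 nowhere but r4c4, so r4c4=3.
Step 3. [r4c6∈{1,9}] r4c6 is the only open cell in row 4 admitting 9, so r4c6=9.
Step 4. [r3c3∈{1}] r3c3's peers cover all but 1, so r3c3=1.
Step 5. [r4c3∈{7}] nothing but 7 survives at r4c3, so r4c3=7.
Step 6. [r1c5∈{3,4,5,9}] r1c5 is the only open cell in col 5 admitting 3, so r1c5=3.
Step 7. [r6c6∈{1,2,4,5}] r6c6 is the only open cell in col 6 admitting 2. So r6c6=2.
Step 8. [r5c4∈{1,4,5}] r5c4 is the only open cell in box 5 admitting 1. So r5c4=1.
Step 9. [r9c6∈{1,4,5,6}] across col 6, 1 lands solely at r9c6 ⇒ r9c6=1.
Step 10. [r1c4∈{4,5,9}] 9 has one home in row 1: r1c4 ⇒ r1c4=9.
Step 11. [r1c6∈{4,5}] in row 1, 5 fits only at r1c6, so r1c6=5.
Step 12. [r2c6∈{4,6}] col 6 places 4 nowhere but r2c6, so r2c6=4.
Step 13. [r7c6∈{6}] nothing but 6 survives at r7c6 ⇒ r7c6=6.
Step 14. [r6c9∈{1,4,9}] across col 9, 1 lands solely at r6c9 ⇒ r6c9=1.
Step 15. [r8c2∈{1,2,5}] 1 has one home in col 2: r8c2 ⇒ r8c2=1.
Step 16. [r7c5∈{5,9}] 9 has one home in col 5: r7c5. So r7c5=9.
Step 17. [r8c3∈{5,6,8}] across row 8, 8 lands solely at r8c3. So r8c3=8.
Step 18. [r3c4∈{8}] r3c4 is down to just 8 ⇒ r3c4=8.
Step 19. [r5c9∈{3,4,7,9}] box 6 has a naked triple {4,6,9} across r5c7, r6c7, r6c8, so r5c9≠9.
Step 20. [r8c7∈{4,5,6,9}] r3c7, r5c7, r6c7 in col 7 together hold only {4,6,9}; those three values are spoken for, so r8c7≠4.
Step 21. [r2c9∈{2,3}] r2c1 and r2c2 in row 2 both hold exactly {3,7}; those values are spoken for ⇒ r2c9≠3.
Step 22. [r2c9∈{2}] only 2 remains possible at r2c9, so r2c9=2.
Step 23. [r5c8∈{3,4,6,7,9}] the triple r5c7,r6c7,r6c8 in box 6 confines {4,6,9} to those cells, so r5c8≠4.
Step 24. [r5c7∈{4,6,9}] within box 4, every 6-candidate lies in row 5 ⇒ r5c7≠6.
Step 25. [r6c7∈{4,6,9}] r3c7 and r5c7 in col 7 both hold exactly {4,9}; those values are spoken for, so r6c7≠4.
Step 26. [r5c8∈{3,6,7,9}] within box 4, every 6-candidate lies in row 5. So r5c8≠6.
Step 27. [r8c7∈{5,6,9}] the pair r3c7,r5c7 in col 7 locks {4,9} between them. So r8c7≠9.
Step 28. [r8c7∈{5,6}] col 7 has a naked triple {4,6,9} across r3c7, r5c7, r6c7 ⇒ r8c7≠6.
Step 29. [r8c7∈{5}] r8c7 is down to just 5 ⇒ r8c7=5.
Step 30. [r7c2∈{3,5,7}] across row 7, 5 lands solely at r7c2. So r7c2=5.
Step 31. [r7c8∈{7}] r7c8 has the single candidate 7 ⇒ r7c8=7.
Step 32. [r9c9∈{4}] only 4 remains possible at r9c9. So r9c9=4.
Step 33. [r2c2∈{3,7}] 3 has one home in col 2: r2c2, so r2c2=3.
Step 34. [r9c3∈{6}] r9c3 has the single candidate 6. So r9c3=6.
Step 35. [r8c1∈{2}] r8c1 has the single candidate 2 ⇒ r8c1=2.
Step 36. [r6c2∈{9}] r6c2 has the single candidate 9, so r6c2=9.
Step 37. [r8c9∈{9}] nothing but 9 survives at r8c9 ⇒ r8c9=9.
Step 38. [r6c5∈{4,5}] row 6 places 5 nowhere but r6c5 ⇒ r6c5=5.
Step 39. [r6c8∈{4,6}] across row 6, 4 lands solely at r6c8 ⇒ r6c8=4.
Step 40. [r5c7∈{9}] r5c7's peers cover all but 9, so r5c7=9.
Step 41. [r3c9∈{3}] only 3 remains possible at r3c9 ⇒ r3c9=3.
Step 42. [r6c7∈{6}] only 6 remains possible at r6c7 ⇒ r6c7=6.
Step 43. [r2c8∈{5}] r2c8's peers cover all but 5 ⇒ r2c8=5.
Step 44. [r3c8∈{9}] r3c8's peers cover all but 9, so r3c8=9.
Step 45. [r9c4∈{5}] nothing but 5 survives at r9c4. So r9c4=5.
Step 46. [r5c5∈{4}] only 4 remains possible at r5c5. So r5c5=4.
Step 47. [r4c1∈{1}] r4c1 has the single candidate 1. So r4c1=1.
Step 48. [r7c1∈{3}] r7c1 is down to just 3 ⇒ r7c1=3.
Step 49. [r5c2∈{2}] r5c2 is down to just 2 ⇒ r5c2=2.
Step 50. [r2c1∈{7}] only 7 remains possible at r2c1. So r2c1=7.
Step 51. [r9c2∈{7}] r9c2 is down to just 7. So r9c2=7.
Step 52. [r5c3∈{5}] r5c3 has the single candidate 5. So r5c3=5.
Step 53. [r5c9∈{7}] r5c9 is down to just 7. So r5c9=7.
Step 54. [r3c7∈{4}] r3c7's peers cover all but 4, so r3c7=4.
Step 55. [r5c8∈{3}] r5c8 is down to just 3. So r5c8=3.
Step 56. [r9c8∈{2}] r9c8's peers cover all but 2, so r9c8=2.
Step 57. [r1c1∈{4}] nothing but 4 survives at r1c1 ⇒ r1c1=4.
Step 58. [r5c1∈{6}] only 6 remains possible at r5c1. So r5c1=6.
Step 59. [r8c4∈{4}] nothing but 4 survives at r8c4. So r8c4=4.
Step 60. [r8c8∈{6}] nothing but 6 survives at r8c8 ⇒ r8c8=6.
Step 61. [r2c4∈{6}] r2c4's peers cover all but 6, so r2c4=6.
Step 62. [r2c7∈{8}] only 8 remains possible at r2c7, so r2c7=8.

Answer: 4 8 2 9 3 5 7 1 6 / 7 3 9 6 1 4 8 5 2 / 5 6 1 8 2 7 4 9 3 / 1 4 7 3 6 9 2 8 5 / 6 2 5 1 4 8 9 3 7 / 8 9 3 7 5 2 6 4 1 / 3 5 4 2 9 6 1 7 8 / 2 1 8 4 7 3 5 6 9 / 9 7 6 5 8 1 3 2 4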